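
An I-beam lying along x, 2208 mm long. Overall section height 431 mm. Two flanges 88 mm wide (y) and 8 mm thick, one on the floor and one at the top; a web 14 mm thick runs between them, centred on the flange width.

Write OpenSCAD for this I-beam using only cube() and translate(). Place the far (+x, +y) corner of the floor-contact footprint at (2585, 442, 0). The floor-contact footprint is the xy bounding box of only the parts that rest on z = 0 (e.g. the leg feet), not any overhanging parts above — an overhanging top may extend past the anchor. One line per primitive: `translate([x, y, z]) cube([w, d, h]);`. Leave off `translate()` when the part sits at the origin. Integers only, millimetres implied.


translate([377, 354, 0]) cube([2208, 88, 8]);
translate([377, 391, 8]) cube([2208, 14, 415]);
translate([377, 354, 423]) cube([2208, 88, 8]);


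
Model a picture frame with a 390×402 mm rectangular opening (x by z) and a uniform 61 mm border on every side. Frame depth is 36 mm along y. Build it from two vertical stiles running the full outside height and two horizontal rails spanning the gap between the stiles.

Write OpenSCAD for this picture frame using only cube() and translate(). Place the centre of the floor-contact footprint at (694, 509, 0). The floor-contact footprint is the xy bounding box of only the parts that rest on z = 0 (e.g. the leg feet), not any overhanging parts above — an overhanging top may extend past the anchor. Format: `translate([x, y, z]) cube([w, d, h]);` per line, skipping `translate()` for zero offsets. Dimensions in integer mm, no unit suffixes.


translate([438, 491, 0]) cube([61, 36, 524]);
translate([889, 491, 0]) cube([61, 36, 524]);
translate([499, 491, 0]) cube([390, 36, 61]);
translate([499, 491, 463]) cube([390, 36, 61]);


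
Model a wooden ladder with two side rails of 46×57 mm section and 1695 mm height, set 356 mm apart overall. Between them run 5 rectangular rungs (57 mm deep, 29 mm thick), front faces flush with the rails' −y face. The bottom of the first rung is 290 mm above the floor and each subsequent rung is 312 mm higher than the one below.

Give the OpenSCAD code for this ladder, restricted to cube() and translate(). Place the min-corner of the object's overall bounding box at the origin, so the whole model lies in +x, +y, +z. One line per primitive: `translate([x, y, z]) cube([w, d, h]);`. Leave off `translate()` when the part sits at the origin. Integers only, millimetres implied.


// rung span = 356 - 2*46 = 264
// rung[k] z = 290 + k*312
cube([46, 57, 1695]);
translate([310, 0, 0]) cube([46, 57, 1695]);
translate([46, 0, 290]) cube([264, 57, 29]);
translate([46, 0, 602]) cube([264, 57, 29]);
translate([46, 0, 914]) cube([264, 57, 29]);
translate([46, 0, 1226]) cube([264, 57, 29]);
translate([46, 0, 1538]) cube([264, 57, 29]);


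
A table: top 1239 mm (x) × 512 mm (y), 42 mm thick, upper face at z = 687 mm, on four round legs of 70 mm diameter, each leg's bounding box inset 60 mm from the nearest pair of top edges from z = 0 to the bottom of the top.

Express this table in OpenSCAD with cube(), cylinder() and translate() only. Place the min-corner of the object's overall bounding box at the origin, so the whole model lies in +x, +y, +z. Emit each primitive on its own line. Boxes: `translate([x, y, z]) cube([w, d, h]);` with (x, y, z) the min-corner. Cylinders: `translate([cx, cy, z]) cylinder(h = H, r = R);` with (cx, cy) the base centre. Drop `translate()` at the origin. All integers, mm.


translate([0, 0, 645]) cube([1239, 512, 42]);
translate([95, 95, 0]) cylinder(h = 645, r = 35);
translate([1144, 95, 0]) cylinder(h = 645, r = 35);
translate([95, 417, 0]) cylinder(h = 645, r = 35);
translate([1144, 417, 0]) cylinder(h = 645, r = 35);


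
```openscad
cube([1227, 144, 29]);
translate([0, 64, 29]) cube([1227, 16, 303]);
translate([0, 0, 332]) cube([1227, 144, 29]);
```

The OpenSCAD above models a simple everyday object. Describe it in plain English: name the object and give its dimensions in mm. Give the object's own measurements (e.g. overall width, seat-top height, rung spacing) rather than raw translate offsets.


An I-beam lying along x, 1227 mm long. Overall section height 361 mm. Two flanges 144 mm wide (y) and 29 mm thick, one on the floor and one at the top; a web 16 mm thick runs between them, centred on the flange width.


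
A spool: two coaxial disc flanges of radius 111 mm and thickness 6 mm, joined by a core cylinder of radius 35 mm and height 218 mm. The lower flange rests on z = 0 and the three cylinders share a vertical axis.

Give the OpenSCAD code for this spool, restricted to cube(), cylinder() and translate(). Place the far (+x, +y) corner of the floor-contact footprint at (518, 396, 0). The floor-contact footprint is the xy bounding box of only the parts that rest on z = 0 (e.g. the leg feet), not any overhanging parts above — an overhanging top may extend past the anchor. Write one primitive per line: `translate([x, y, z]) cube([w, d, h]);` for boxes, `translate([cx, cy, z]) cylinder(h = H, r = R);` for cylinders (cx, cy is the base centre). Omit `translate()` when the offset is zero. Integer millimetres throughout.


translate([407, 285, 0]) cylinder(h = 6, r = 111);
translate([407, 285, 6]) cylinder(h = 218, r = 35);
translate([407, 285, 224]) cylinder(h = 6, r = 111);


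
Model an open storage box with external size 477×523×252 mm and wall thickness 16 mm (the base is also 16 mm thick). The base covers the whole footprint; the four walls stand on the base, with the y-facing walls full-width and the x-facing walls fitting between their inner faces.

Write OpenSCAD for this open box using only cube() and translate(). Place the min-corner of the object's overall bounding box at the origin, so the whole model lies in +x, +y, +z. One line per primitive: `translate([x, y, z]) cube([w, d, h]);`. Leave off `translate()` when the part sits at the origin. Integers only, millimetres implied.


cube([477, 523, 16]);
translate([0, 0, 16]) cube([477, 16, 236]);
translate([0, 507, 16]) cube([477, 16, 236]);
translate([0, 16, 16]) cube([16, 491, 236]);
translate([461, 16, 16]) cube([16, 491, 236]);


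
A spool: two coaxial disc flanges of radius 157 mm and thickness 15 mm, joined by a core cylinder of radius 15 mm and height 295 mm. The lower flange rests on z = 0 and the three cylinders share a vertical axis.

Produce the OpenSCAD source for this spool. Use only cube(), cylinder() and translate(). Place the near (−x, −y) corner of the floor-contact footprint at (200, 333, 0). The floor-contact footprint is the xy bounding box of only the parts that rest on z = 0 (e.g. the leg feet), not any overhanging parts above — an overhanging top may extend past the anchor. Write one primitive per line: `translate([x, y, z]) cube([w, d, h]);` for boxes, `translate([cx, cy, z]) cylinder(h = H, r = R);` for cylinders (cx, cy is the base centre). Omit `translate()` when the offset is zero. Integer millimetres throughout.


translate([357, 490, 0]) cylinder(h = 15, r = 157);
translate([357, 490, 15]) cylinder(h = 295, r = 15);
translate([357, 490, 310]) cylinder(h = 15, r = 157);


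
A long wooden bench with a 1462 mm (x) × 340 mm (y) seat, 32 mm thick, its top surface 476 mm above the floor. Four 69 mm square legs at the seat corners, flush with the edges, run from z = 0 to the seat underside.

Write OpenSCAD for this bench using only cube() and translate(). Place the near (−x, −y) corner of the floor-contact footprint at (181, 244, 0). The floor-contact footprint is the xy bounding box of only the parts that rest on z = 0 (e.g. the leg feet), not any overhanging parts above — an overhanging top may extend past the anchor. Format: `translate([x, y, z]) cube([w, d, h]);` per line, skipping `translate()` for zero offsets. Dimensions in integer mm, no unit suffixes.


translate([181, 244, 444]) cube([1462, 340, 32]);
translate([181, 244, 0]) cube([69, 69, 444]);
translate([181, 515, 0]) cube([69, 69, 444]);
translate([1574, 244, 0]) cube([69, 69, 444]);
translate([1574, 515, 0]) cube([69, 69, 444]);


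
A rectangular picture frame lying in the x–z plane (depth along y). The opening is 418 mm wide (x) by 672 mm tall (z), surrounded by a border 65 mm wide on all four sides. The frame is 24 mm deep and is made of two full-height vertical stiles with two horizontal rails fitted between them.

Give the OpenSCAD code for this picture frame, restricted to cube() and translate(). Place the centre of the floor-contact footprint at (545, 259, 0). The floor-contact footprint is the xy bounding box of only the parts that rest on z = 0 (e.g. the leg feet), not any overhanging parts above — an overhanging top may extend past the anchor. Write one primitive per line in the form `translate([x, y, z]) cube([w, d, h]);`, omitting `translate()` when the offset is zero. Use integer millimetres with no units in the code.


translate([271, 247, 0]) cube([65, 24, 802]);
translate([754, 247, 0]) cube([65, 24, 802]);
translate([336, 247, 0]) cube([418, 24, 65]);
translate([336, 247, 737]) cube([418, 24, 65]);


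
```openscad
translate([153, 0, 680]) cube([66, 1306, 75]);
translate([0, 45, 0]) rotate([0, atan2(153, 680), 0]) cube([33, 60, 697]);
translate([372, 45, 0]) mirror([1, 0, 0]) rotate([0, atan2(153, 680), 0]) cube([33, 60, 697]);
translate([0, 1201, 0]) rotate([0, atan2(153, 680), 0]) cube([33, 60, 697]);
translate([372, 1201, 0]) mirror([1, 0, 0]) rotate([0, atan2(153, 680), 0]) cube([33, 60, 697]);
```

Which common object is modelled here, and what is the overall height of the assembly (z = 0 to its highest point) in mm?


A sawhorse. The overall height is 755 mm.

A beam across two mirrored pairs of raked legs — a sawhorse. The beam's underside is at z = 680 (matching the legs' vertical rise in atan2(153, 680)) and the beam is 75 mm tall, so its top is at 680 + 75 = 755 mm. The raked legs top out at the beam's underside, so that is the highest point.


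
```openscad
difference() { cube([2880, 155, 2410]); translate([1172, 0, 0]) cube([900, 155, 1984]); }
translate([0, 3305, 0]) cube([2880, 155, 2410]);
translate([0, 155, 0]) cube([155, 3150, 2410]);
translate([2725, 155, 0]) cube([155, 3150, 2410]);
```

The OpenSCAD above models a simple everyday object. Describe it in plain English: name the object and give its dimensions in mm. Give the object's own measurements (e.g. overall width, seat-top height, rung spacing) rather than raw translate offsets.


A single room: four walls, each 2410 mm tall and 155 mm thick, enclosing an outside footprint 2880×3460 mm (x × y), no floor or roof. The front and back walls (−y and +y sides) run the full x-width; the side walls fit between their inner faces. A door opening 900 mm wide and 1984 mm tall is cut through the front wall from the floor up, its −x edge 1172 mm from the wall's −x end.


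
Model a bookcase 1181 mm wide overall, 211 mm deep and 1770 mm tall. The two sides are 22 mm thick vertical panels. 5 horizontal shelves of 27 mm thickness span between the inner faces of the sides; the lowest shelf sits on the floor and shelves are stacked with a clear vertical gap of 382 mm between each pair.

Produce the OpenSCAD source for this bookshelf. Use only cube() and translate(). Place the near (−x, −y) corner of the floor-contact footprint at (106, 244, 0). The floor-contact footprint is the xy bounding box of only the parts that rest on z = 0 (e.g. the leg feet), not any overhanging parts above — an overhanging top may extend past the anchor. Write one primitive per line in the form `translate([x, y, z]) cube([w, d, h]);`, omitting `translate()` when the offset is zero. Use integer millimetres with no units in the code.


translate([106, 244, 0]) cube([22, 211, 1770]);
translate([1265, 244, 0]) cube([22, 211, 1770]);
translate([128, 244, 0]) cube([1137, 211, 27]);
translate([128, 244, 409]) cube([1137, 211, 27]);
translate([128, 244, 818]) cube([1137, 211, 27]);
translate([128, 244, 1227]) cube([1137, 211, 27]);
translate([128, 244, 1636]) cube([1137, 211, 27]);


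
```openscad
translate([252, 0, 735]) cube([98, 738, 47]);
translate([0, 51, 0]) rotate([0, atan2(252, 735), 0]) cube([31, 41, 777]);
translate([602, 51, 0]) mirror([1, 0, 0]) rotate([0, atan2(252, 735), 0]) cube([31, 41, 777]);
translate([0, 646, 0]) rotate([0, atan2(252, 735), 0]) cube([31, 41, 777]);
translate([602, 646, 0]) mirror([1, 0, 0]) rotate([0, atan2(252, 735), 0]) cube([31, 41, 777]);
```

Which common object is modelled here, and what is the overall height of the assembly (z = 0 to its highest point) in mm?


A sawhorse. The overall height is 782 mm.

A beam across two mirrored pairs of raked legs — a sawhorse. The beam's underside is at z = 735 (matching the legs' vertical rise in atan2(252, 735)) and the beam is 47 mm tall, so its top is at 735 + 47 = 782 mm. The raked legs top out at the beam's underside, so that is the highest point.


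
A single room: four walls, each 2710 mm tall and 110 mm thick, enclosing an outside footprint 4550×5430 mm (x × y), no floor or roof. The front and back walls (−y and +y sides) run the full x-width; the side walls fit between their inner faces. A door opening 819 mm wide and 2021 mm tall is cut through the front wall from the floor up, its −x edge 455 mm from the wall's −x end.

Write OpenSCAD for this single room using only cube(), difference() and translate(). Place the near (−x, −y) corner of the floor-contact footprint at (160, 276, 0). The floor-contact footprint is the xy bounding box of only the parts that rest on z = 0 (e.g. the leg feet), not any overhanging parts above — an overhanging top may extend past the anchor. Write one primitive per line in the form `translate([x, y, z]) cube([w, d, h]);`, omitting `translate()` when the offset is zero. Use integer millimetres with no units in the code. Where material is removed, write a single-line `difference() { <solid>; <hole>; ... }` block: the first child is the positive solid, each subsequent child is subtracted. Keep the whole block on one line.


difference() { translate([160, 276, 0]) cube([4550, 110, 2710]); translate([615, 276, 0]) cube([819, 110, 2021]); }
translate([160, 5596, 0]) cube([4550, 110, 2710]);
translate([160, 386, 0]) cube([110, 5210, 2710]);
translate([4600, 386, 0]) cube([110, 5210, 2710]);


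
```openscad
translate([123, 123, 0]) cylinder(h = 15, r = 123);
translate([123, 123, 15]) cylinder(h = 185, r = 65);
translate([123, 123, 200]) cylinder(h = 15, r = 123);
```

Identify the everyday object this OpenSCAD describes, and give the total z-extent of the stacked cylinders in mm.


A spool. The overall height is 215 mm.

Three coaxial cylinders, large–small–large — a spool. Two 15 mm flanges and a 185 mm core give 15 + 185 + 15 = 215 mm.


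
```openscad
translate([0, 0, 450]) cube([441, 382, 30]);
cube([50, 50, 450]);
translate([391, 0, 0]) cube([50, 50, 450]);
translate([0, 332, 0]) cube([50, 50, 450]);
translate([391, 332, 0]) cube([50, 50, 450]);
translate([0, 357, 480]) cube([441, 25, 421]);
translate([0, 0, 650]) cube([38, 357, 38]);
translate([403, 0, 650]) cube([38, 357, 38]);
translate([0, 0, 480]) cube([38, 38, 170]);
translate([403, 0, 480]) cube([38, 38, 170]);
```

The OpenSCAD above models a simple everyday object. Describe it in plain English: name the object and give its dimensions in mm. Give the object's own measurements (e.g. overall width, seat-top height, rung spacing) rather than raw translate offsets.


A chair. The seat is a 441×382×30 mm slab with its top at z = 480 mm, on four 50×50 mm corner legs (flush with the seat edges, standing on z = 0). A flat backrest 25 mm thick, 421 mm tall, spans the full seat width and rises from the seat top along its +y edge, rear face flush with the rear of the seat. Two armrests of 38×38 mm section run along each side from the seat's front edge to the front of the backrest, top faces 208 mm above the seat top and outer faces flush with the seat's x-edges; a 38×38 mm post under the front of each armrest stands on the seat at the front corner.


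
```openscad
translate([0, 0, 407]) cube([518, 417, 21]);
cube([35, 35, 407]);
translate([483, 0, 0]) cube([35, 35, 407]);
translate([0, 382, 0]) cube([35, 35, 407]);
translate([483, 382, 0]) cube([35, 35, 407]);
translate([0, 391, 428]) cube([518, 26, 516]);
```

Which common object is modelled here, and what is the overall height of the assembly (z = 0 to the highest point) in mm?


A chair. The overall height is 944 mm.

A slab on four corner posts with a tall panel at the back — a chair. The seat slab sits at z = 407 with thickness 21, and the 516 mm backrest starts at the seat top, so the overall height is 407 + 21 + 516 = 944 mm.


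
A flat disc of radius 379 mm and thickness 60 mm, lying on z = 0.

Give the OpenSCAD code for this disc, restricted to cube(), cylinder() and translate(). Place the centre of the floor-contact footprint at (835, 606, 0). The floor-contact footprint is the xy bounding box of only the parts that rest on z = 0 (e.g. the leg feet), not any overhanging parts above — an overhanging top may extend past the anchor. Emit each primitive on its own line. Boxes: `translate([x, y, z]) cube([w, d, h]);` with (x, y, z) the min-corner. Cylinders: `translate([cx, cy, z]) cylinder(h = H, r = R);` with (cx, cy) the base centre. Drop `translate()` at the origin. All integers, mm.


translate([835, 606, 0]) cylinder(h = 60, r = 379);


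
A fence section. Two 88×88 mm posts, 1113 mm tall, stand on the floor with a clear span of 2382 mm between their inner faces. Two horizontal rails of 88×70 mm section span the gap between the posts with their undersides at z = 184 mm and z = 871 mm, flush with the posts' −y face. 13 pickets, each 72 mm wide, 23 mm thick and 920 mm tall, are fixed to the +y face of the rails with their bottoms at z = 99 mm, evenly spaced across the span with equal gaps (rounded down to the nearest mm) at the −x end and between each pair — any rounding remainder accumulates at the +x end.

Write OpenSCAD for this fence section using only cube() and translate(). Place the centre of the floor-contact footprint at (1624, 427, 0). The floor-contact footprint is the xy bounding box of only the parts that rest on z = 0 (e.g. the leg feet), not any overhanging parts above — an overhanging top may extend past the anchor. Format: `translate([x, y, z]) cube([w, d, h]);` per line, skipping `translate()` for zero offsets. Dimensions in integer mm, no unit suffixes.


translate([345, 383, 0]) cube([88, 88, 1113]);
translate([2815, 383, 0]) cube([88, 88, 1113]);
translate([433, 383, 184]) cube([2382, 88, 70]);
translate([433, 383, 871]) cube([2382, 88, 70]);
translate([536, 471, 99]) cube([72, 23, 920]);
translate([711, 471, 99]) cube([72, 23, 920]);
translate([886, 471, 99]) cube([72, 23, 920]);
translate([1061, 471, 99]) cube([72, 23, 920]);
translate([1236, 471, 99]) cube([72, 23, 920]);
translate([1411, 471, 99]) cube([72, 23, 920]);
translate([1586, 471, 99]) cube([72, 23, 920]);
translate([1761, 471, 99]) cube([72, 23, 920]);
translate([1936, 471, 99]) cube([72, 23, 920]);
translate([2111, 471, 99]) cube([72, 23, 920]);
translate([2286, 471, 99]) cube([72, 23, 920]);
translate([2461, 471, 99]) cube([72, 23, 920]);
translate([2636, 471, 99]) cube([72, 23, 920]);


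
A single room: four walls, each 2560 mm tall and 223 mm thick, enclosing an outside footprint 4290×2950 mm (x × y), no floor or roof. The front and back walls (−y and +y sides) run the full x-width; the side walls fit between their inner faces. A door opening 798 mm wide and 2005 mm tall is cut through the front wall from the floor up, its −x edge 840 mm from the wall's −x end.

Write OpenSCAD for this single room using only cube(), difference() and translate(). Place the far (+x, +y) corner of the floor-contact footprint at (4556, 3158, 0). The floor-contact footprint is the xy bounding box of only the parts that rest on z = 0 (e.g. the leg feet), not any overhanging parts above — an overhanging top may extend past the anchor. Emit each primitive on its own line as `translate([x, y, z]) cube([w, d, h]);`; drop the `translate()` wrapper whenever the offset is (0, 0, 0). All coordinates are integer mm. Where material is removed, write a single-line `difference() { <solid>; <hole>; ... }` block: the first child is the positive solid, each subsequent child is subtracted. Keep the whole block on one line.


difference() { translate([266, 208, 0]) cube([4290, 223, 2560]); translate([1106, 208, 0]) cube([798, 223, 2005]); }
translate([266, 2935, 0]) cube([4290, 223, 2560]);
translate([266, 431, 0]) cube([223, 2504, 2560]);
translate([4333, 431, 0]) cube([223, 2504, 2560]);


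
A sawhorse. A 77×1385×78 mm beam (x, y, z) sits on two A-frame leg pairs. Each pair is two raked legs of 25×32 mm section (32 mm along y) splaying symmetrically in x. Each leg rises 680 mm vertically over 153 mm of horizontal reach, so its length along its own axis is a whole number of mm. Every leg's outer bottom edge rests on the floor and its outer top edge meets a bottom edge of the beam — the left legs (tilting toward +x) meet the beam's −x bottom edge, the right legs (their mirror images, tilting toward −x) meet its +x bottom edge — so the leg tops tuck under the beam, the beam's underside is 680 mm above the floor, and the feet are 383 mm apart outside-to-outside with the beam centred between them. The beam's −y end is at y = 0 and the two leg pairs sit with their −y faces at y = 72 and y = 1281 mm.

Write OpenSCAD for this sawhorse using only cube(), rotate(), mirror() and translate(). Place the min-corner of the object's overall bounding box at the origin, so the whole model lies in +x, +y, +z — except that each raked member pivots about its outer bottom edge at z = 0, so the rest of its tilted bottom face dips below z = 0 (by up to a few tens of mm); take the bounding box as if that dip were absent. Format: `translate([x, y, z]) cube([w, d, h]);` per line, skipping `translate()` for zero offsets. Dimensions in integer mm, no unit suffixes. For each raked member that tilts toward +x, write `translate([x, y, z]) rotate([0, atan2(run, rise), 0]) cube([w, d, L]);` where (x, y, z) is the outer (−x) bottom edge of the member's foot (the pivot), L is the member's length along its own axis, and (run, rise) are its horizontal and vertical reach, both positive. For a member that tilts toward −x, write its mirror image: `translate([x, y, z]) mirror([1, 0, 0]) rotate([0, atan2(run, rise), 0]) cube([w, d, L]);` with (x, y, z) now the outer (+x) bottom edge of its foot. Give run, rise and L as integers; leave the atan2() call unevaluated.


translate([153, 0, 680]) cube([77, 1385, 78]);
translate([0, 72, 0]) rotate([0, atan2(153, 680), 0]) cube([25, 32, 697]);
translate([383, 72, 0]) mirror([1, 0, 0]) rotate([0, atan2(153, 680), 0]) cube([25, 32, 697]);
translate([0, 1281, 0]) rotate([0, atan2(153, 680), 0]) cube([25, 32, 697]);
translate([383, 1281, 0]) mirror([1, 0, 0]) rotate([0, atan2(153, 680), 0]) cube([25, 32, 697]);


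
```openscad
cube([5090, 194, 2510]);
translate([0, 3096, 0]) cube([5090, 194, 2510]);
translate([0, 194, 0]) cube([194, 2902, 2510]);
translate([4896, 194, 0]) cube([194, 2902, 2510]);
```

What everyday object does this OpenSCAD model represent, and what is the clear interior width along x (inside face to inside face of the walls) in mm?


A house (or room) frame. The interior width is 4702 mm.

Four 2510 mm walls enclosing a rectangle with no floor or roof — a room or house frame. Outside width is 5090 mm and wall thickness is 194 mm, so the interior width is 5090 − 2 × 194 = 4702 mm.


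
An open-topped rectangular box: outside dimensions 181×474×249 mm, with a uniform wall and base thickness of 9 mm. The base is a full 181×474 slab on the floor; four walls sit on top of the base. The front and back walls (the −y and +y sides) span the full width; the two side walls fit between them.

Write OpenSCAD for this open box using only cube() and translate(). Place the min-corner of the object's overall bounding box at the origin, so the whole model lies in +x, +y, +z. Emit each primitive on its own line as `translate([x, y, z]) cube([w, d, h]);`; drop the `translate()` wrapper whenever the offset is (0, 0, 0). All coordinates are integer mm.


cube([181, 474, 9]);
translate([0, 0, 9]) cube([181, 9, 240]);
translate([0, 465, 9]) cube([181, 9, 240]);
translate([0, 9, 9]) cube([9, 456, 240]);
translate([172, 9, 9]) cube([9, 456, 240]);


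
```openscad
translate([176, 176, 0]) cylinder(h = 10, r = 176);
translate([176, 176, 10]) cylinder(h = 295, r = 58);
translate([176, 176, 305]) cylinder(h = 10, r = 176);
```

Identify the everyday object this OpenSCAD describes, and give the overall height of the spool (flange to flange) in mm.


A spool. The overall height is 315 mm.

Three coaxial cylinders, large–small–large — a spool. Two 10 mm flanges and a 295 mm core give 10 + 295 + 10 = 315 mm.


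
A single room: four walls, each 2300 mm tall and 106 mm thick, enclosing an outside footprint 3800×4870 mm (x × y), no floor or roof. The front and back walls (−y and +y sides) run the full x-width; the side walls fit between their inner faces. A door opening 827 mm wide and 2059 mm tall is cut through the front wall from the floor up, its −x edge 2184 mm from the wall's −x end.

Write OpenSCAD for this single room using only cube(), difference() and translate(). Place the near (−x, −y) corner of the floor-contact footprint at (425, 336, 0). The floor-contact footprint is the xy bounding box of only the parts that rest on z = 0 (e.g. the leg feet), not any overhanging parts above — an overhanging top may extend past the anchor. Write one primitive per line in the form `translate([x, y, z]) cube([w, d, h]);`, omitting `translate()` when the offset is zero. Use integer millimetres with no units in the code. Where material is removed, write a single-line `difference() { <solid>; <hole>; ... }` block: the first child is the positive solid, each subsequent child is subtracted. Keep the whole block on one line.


difference() { translate([425, 336, 0]) cube([3800, 106, 2300]); translate([2609, 336, 0]) cube([827, 106, 2059]); }
translate([425, 5100, 0]) cube([3800, 106, 2300]);
translate([425, 442, 0]) cube([106, 4658, 2300]);
translate([4119, 442, 0]) cube([106, 4658, 2300]);


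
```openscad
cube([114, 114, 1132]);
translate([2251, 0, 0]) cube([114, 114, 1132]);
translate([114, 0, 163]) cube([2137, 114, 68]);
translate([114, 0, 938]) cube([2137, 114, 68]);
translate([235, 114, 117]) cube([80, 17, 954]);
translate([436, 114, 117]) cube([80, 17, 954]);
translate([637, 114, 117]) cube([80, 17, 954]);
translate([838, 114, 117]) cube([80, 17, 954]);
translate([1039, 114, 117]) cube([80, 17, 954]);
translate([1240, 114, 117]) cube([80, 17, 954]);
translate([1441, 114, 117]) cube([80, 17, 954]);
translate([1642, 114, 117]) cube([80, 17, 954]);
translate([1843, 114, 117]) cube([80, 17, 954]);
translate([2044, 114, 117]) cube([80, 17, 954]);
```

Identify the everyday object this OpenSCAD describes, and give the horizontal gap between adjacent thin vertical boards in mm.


A fence section. The picket gap is 121 mm.

Two posts, two rails, 10 pickets — a fence section. Span 2137 mm holds 10 pickets of 80 mm with 11 equal gaps: ⌊(2137 − 10·80) / 11⌋ = 121 mm.


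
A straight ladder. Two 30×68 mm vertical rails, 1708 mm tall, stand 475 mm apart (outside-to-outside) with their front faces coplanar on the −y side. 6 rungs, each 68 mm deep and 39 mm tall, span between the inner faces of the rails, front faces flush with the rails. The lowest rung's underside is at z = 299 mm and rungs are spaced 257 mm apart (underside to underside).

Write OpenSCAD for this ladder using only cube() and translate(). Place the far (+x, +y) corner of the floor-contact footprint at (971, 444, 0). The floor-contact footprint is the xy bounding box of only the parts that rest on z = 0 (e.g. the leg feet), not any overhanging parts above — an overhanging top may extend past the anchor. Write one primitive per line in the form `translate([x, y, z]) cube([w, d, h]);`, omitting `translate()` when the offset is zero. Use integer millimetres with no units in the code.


translate([496, 376, 0]) cube([30, 68, 1708]);
translate([941, 376, 0]) cube([30, 68, 1708]);
translate([526, 376, 299]) cube([415, 68, 39]);
translate([526, 376, 556]) cube([415, 68, 39]);
translate([526, 376, 813]) cube([415, 68, 39]);
translate([526, 376, 1070]) cube([415, 68, 39]);
translate([526, 376, 1327]) cube([415, 68, 39]);
translate([526, 376, 1584]) cube([415, 68, 39]);


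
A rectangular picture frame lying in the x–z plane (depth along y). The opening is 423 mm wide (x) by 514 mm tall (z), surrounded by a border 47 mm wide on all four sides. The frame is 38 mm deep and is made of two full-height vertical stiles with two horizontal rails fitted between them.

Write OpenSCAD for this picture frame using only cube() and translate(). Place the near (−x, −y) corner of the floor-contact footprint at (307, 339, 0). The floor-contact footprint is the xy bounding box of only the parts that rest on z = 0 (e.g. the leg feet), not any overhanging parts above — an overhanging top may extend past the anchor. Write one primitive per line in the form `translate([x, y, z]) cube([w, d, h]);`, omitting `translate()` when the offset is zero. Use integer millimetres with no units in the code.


translate([307, 339, 0]) cube([47, 38, 608]);
translate([777, 339, 0]) cube([47, 38, 608]);
translate([354, 339, 0]) cube([423, 38, 47]);
translate([354, 339, 561]) cube([423, 38, 47]);


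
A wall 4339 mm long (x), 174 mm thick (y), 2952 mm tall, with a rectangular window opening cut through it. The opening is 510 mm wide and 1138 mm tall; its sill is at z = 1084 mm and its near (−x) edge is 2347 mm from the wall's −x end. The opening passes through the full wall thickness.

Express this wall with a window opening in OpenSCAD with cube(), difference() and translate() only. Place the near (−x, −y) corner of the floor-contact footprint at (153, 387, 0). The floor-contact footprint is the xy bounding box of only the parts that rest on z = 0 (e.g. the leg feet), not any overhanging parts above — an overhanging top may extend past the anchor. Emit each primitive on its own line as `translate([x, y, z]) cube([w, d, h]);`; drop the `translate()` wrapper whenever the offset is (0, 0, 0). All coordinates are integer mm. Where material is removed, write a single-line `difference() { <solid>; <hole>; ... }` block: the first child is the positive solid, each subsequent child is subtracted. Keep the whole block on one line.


difference() { translate([153, 387, 0]) cube([4339, 174, 2952]); translate([2500, 387, 1084]) cube([510, 174, 1138]); }


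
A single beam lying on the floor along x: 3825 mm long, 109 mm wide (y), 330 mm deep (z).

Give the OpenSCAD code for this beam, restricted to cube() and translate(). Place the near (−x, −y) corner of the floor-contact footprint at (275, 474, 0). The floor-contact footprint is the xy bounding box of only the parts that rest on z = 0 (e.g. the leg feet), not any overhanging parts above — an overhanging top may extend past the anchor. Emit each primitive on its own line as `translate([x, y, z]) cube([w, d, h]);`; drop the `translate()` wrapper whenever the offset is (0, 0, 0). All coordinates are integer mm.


translate([275, 474, 0]) cube([3825, 109, 330]);


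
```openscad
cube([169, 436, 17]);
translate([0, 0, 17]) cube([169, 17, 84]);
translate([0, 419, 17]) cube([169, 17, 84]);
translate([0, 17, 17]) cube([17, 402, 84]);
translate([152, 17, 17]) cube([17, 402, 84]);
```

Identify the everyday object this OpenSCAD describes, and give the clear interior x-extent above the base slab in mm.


An open box. The internal width is 135 mm.

A 169×436 base slab with four walls standing on it — an open box. The base is 169 mm wide and the walls are 17 mm thick, so the internal width is 169 − 2 × 17 = 135 mm.


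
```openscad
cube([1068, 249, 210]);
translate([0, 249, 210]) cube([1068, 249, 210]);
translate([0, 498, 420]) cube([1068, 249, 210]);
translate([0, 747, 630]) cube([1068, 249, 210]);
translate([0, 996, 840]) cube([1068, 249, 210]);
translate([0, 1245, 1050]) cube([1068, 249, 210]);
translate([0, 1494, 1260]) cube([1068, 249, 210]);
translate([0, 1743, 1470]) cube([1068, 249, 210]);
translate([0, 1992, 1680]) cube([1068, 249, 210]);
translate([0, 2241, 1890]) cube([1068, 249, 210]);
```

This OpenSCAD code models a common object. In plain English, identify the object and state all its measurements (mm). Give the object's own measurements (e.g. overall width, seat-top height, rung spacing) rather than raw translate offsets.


A straight staircase of 10 solid steps. Each step is 1068 mm wide (x), 249 mm deep (y, the going) and 210 mm tall (the rise). The first step rests on the floor; each subsequent step sits one going further in +y and one rise higher in +z, directly behind and above the previous step with no overlap.


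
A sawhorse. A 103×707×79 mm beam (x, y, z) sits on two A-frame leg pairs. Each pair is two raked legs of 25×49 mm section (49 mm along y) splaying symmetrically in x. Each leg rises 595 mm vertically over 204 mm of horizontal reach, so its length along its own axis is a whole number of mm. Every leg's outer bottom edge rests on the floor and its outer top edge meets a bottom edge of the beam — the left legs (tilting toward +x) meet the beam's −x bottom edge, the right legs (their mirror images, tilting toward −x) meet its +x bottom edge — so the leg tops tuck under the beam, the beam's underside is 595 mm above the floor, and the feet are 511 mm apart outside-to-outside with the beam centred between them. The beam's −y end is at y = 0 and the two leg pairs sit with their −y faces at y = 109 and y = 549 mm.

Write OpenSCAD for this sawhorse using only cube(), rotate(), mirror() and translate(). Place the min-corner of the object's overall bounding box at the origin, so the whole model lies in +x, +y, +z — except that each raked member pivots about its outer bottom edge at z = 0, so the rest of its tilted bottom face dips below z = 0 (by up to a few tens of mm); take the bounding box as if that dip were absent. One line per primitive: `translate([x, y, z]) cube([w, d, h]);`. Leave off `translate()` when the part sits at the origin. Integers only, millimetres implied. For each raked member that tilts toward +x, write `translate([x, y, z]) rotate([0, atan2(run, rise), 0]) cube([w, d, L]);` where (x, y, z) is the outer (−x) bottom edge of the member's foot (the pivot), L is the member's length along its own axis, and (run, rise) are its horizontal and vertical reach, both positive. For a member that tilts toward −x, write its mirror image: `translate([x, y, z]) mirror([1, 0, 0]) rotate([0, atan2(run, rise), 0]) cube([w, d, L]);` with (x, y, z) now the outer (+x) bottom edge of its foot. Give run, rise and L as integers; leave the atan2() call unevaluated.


// leg length = √(204² + 595²) = 629
// right-leg outer foot x = 2·204 + 103 = 511
// beam min-corner = (204, 0, 595)
translate([204, 0, 595]) cube([103, 707, 79]);
translate([0, 109, 0]) rotate([0, atan2(204, 595), 0]) cube([25, 49, 629]);
translate([511, 109, 0]) mirror([1, 0, 0]) rotate([0, atan2(204, 595), 0]) cube([25, 49, 629]);
translate([0, 549, 0]) rotate([0, atan2(204, 595), 0]) cube([25, 49, 629]);
translate([511, 549, 0]) mirror([1, 0, 0]) rotate([0, atan2(204, 595), 0]) cube([25, 49, 629]);


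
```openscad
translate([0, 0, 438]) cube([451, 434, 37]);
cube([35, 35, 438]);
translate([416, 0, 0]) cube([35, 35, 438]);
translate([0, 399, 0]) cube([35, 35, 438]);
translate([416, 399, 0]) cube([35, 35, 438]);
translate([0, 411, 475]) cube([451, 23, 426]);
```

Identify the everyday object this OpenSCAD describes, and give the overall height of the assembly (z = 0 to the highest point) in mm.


A chair. The overall height is 901 mm.

A slab on four corner posts with a tall panel at the back — a chair. The seat slab sits at z = 438 with thickness 37, and the 426 mm backrest starts at the seat top, so the overall height is 438 + 37 + 426 = 901 mm.


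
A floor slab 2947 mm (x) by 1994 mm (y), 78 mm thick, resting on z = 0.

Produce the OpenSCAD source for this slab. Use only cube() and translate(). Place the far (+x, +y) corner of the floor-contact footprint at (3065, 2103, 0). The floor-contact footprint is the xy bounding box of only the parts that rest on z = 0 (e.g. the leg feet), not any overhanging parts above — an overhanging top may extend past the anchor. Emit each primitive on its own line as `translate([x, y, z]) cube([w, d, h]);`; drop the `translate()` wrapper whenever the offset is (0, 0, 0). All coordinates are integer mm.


translate([118, 109, 0]) cube([2947, 1994, 78]);


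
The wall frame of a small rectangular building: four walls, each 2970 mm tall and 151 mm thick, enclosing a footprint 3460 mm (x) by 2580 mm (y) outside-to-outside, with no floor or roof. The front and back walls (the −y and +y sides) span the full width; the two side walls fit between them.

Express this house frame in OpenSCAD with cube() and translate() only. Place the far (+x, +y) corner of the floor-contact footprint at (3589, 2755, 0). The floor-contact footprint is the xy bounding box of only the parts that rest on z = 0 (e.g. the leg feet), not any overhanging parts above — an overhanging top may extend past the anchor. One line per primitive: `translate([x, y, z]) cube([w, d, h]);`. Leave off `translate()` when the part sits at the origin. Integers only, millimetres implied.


translate([129, 175, 0]) cube([3460, 151, 2970]);
translate([129, 2604, 0]) cube([3460, 151, 2970]);
translate([129, 326, 0]) cube([151, 2278, 2970]);
translate([3438, 326, 0]) cube([151, 2278, 2970]);


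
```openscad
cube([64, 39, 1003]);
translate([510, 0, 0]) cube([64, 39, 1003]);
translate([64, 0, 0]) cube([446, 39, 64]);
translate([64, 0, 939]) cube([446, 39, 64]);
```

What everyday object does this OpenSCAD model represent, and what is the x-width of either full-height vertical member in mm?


A picture frame. The border width is 64 mm.

Four thin pieces enclosing a rectangular opening — a picture frame. The two full-height stiles are 1003 mm tall; the top rail sits at z = 939 and is 64 mm tall, so the border above the opening is 1003 − 939 = 64 mm, matching the stile x-width.


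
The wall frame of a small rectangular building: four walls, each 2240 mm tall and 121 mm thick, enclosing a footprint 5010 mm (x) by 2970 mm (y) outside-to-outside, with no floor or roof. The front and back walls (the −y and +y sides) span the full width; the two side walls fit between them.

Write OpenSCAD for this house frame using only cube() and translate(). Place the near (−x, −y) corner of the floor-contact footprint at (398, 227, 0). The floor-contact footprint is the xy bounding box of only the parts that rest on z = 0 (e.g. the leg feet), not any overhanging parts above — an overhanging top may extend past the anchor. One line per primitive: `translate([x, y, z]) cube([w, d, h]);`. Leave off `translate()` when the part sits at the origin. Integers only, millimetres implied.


translate([398, 227, 0]) cube([5010, 121, 2240]);
translate([398, 3076, 0]) cube([5010, 121, 2240]);
translate([398, 348, 0]) cube([121, 2728, 2240]);
translate([5287, 348, 0]) cube([121, 2728, 2240]);


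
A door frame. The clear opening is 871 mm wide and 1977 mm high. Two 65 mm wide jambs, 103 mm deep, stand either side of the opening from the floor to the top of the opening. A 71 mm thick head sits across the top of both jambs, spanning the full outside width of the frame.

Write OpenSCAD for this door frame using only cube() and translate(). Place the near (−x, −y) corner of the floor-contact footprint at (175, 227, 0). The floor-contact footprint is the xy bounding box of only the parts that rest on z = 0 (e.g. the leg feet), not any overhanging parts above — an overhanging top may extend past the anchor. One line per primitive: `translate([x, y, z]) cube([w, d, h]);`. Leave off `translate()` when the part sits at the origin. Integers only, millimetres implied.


translate([175, 227, 0]) cube([65, 103, 1977]);
translate([1111, 227, 0]) cube([65, 103, 1977]);
translate([175, 227, 1977]) cube([1001, 103, 71]);
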